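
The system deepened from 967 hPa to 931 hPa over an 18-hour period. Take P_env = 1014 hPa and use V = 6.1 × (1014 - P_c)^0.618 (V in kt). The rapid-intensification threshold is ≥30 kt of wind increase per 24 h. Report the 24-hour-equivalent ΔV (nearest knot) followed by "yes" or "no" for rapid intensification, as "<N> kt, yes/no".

37 kt, yes

V₁: ΔP = 47, V ≈ 6.1 × 47^0.618 ≈ 65.87 kt.
V₂: ΔP = 83, V ≈ 6.1 × 83^0.618 ≈ 93.61 kt.
ΔV over 18 h = 27.74 kt → 24 h equivalent = 27.74 × 24/18 ≈ 36.99 kt.
37 kt ≥ 30 kt ⇒ rapid intensification.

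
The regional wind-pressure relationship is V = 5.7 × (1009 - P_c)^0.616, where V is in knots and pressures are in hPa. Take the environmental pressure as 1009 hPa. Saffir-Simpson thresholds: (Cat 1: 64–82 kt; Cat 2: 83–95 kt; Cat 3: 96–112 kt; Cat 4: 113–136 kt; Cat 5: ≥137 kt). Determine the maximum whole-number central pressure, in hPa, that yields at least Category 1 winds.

958 hPa

Category 1 begins at V = 64 kt.
Required ΔP = (64/5.7)^(1/0.616) = 11.228^1.623 ≈ 50.70 hPa.
P_c ≤ 1009 − 50.70 = 958.30, so the highest integer P_c is 958 hPa.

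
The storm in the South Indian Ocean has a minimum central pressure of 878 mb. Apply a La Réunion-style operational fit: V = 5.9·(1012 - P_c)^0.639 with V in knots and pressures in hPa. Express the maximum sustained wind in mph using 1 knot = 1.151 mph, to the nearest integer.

ΔP = 1012 − 878 = 134 mb.
V ≈ 5.9 × 134^0.639 = 5.9 × 22.868 ≈ 134.919 kt.
134.919 × 1.151 ≈ 155.29 mph → 155 mph.

155 mph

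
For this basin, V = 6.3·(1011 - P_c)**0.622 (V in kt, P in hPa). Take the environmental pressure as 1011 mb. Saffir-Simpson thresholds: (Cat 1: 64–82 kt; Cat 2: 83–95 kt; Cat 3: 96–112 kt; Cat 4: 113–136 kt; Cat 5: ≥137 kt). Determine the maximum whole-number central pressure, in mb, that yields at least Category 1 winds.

Category 1 begins at V = 64 kt.
Required ΔP = (64/6.3)^(1/0.622) = 10.159^1.608 ≈ 41.56 mb.
P_c ≤ 1011 − 41.56 = 969.44, so the highest integer P_c is 969 mb.

969 mb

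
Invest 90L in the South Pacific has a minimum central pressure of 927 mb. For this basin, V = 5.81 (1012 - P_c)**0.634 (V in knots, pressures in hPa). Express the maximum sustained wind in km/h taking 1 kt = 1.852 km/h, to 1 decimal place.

179.9 km/h

ΔP = 1012 − 927 = 85 mb.
V ≈ 5.81 × 85^0.634 = 5.81 × 16.721 ≈ 97.147 kt.
97.147 × 1.852 ≈ 179.92 km/h → 179.9 km/h.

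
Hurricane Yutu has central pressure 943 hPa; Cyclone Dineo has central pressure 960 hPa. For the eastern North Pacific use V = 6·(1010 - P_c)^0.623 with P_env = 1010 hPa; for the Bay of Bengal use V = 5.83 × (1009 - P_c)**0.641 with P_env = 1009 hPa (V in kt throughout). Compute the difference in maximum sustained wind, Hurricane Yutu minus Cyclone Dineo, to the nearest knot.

12 kt

Hurricane Yutu: ΔP = 67; V ≈ 6 × 67^0.623 ≈ 82.38 kt.
Cyclone Dineo: ΔP = 49; V ≈ 5.83 × 49^0.641 ≈ 70.65 kt.
Difference ≈ 82.38 − 70.65 = 11.73 → 12 kt.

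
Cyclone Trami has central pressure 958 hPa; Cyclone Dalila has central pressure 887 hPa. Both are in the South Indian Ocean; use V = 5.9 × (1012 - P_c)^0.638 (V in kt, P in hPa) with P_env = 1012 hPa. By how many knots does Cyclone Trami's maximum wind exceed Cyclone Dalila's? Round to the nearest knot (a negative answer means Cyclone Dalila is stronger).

Cyclone Trami: ΔP = 54; V ≈ 5.9 × 54^0.638 ≈ 75.18 kt.
Cyclone Dalila: ΔP = 125; V ≈ 5.9 × 125^0.638 ≈ 128.43 kt.
Difference ≈ 75.18 − 128.43 = -53.25 → -53 kt.

-53 kt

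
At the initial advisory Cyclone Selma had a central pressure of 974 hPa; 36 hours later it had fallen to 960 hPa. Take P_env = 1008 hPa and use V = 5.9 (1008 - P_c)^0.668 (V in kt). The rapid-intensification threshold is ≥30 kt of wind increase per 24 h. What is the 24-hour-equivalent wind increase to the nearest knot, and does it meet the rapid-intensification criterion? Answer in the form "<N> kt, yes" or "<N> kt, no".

V₁: ΔP = 34, V ≈ 5.9 × 34^0.668 ≈ 62.21 kt.
V₂: ΔP = 48, V ≈ 5.9 × 48^0.668 ≈ 78.33 kt.
ΔV over 36 h = 16.12 kt → 24 h equivalent = 16.12 × 24/36 ≈ 10.75 kt.
11 kt < 30 kt ⇒ not rapid intensification.

11 kt, no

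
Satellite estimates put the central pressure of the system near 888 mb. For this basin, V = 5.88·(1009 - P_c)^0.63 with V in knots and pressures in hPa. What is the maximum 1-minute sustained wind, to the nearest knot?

ΔP = 1009 − 888 = 121 mb.
121^0.63 ≈ 20.519.
V ≈ 5.88 × 20.519 ≈ 120.7 kt.

121 kt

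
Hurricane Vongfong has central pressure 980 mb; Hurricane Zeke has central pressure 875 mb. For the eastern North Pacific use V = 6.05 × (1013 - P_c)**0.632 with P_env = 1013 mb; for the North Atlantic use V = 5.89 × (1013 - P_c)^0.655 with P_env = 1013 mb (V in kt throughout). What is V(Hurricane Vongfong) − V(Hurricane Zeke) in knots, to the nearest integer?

-93 kt

Hurricane Vongfong: ΔP = 33; V ≈ 6.05 × 33^0.632 ≈ 55.14 kt.
Hurricane Zeke: ΔP = 138; V ≈ 5.89 × 138^0.655 ≈ 148.50 kt.
Difference ≈ 55.14 − 148.50 = -93.36 → -93 kt.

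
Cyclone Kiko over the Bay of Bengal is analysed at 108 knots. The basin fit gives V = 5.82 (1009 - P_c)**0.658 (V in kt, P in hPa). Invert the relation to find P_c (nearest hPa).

924 hPa

ΔP = (V / 5.82)^(1/0.658) = (108/5.82)^1.520.
108/5.82 = 18.557; 18.557^1.520 ≈ 84.69 hPa.
P_c = 1009 − 84.69 = 924.31 ≈ 924 hPa.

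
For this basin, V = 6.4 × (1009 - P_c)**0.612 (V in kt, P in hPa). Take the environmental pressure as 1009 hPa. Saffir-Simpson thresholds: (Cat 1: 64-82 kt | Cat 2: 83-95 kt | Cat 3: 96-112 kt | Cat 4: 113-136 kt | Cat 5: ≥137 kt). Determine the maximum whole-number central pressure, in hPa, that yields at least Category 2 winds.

Category 2 begins at V = 83 kt.
Required ΔP = (83/6.4)^(1/0.612) = 12.969^1.634 ≈ 65.84 hPa.
P_c ≤ 1009 − 65.84 = 943.16, so the highest integer P_c is 943 hPa.

943 hPa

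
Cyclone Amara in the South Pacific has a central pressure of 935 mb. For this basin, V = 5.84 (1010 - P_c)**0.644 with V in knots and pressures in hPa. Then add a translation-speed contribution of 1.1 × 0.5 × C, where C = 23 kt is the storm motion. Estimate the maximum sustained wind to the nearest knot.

ΔP = 1010 − 935 = 75 mb.
75^0.644 ≈ 16.126.
V ≈ 5.84 × 16.126 ≈ 94.2 kt.
Translation term: 1.1 × 0.5 × 23 = 12.65 kt.
Corrected V ≈ 106.85 kt → 107 kt.

107 kt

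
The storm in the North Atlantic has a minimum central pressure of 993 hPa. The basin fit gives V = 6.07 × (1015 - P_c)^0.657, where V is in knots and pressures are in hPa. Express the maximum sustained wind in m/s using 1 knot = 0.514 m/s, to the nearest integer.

24 m/s

ΔP = 1015 − 993 = 22 hPa.
V ≈ 6.07 × 22^0.657 = 6.07 × 7.620 ≈ 46.255 kt.
46.255 × 0.514 ≈ 23.78 m/s → 24 m/s.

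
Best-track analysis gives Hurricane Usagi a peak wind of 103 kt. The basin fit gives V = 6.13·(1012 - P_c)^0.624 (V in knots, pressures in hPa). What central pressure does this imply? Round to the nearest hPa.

ΔP = (V / 6.13)^(1/0.624) = (103/6.13)^1.603.
103/6.13 = 16.803; 16.803^1.603 ≈ 91.99 hPa.
P_c = 1012 − 91.99 = 920.01 ≈ 920 hPa.

920 hPa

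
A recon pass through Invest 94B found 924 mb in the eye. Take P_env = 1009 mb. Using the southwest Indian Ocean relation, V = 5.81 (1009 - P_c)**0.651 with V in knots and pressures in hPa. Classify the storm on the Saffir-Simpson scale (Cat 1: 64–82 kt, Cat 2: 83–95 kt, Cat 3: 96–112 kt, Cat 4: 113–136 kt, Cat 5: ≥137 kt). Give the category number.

3

ΔP = 1009 − 924 = 85 mb.
V ≈ 5.81 × 85^0.651 = 5.81 × 18.03 ≈ 105 kt.
105 kt falls in the Category 3 band.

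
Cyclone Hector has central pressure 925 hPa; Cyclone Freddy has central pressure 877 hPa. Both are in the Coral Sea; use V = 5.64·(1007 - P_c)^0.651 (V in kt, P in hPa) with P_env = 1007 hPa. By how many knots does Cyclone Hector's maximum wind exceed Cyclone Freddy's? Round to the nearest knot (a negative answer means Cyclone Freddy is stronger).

-35 kt

Cyclone Hector: ΔP = 82; V ≈ 5.64 × 82^0.651 ≈ 99.35 kt.
Cyclone Freddy: ΔP = 130; V ≈ 5.64 × 130^0.651 ≈ 134.11 kt.
Difference ≈ 99.35 − 134.11 = -34.76 → -35 kt.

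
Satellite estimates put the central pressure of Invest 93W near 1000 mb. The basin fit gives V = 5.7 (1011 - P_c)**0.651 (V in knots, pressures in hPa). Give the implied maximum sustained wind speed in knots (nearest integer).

ΔP = 1011 − 1000 = 11 mb.
11^0.651 ≈ 4.764.
V ≈ 5.7 × 4.764 ≈ 27.2 kt.

27 kt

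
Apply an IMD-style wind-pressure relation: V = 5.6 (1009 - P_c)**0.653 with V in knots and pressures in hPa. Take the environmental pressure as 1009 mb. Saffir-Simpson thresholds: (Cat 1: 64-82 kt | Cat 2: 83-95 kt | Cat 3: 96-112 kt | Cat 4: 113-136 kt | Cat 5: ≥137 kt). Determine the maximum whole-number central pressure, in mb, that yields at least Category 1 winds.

967 mb

Category 1 begins at V = 64 kt.
Required ΔP = (64/5.6)^(1/0.653) = 11.429^1.531 ≈ 41.71 mb.
P_c ≤ 1009 − 41.71 = 967.29, so the highest integer P_c is 967 mb.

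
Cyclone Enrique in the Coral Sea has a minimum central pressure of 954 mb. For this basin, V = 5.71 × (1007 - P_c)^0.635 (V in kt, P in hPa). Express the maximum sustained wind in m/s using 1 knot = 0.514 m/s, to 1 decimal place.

ΔP = 1007 − 954 = 53 mb.
V ≈ 5.71 × 53^0.635 = 5.71 × 12.443 ≈ 71.048 kt.
71.048 × 0.514 ≈ 36.52 m/s → 36.5 m/s.

36.5 m/s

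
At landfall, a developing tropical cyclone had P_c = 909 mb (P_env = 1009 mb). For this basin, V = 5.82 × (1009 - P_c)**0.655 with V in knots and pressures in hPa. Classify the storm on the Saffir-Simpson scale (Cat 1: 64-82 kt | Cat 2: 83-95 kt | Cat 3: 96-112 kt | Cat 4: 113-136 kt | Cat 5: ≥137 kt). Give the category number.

4

ΔP = 1009 − 909 = 100 mb.
V ≈ 5.82 × 100^0.655 = 5.82 × 20.42 ≈ 119 kt.
119 kt falls in the Category 4 band.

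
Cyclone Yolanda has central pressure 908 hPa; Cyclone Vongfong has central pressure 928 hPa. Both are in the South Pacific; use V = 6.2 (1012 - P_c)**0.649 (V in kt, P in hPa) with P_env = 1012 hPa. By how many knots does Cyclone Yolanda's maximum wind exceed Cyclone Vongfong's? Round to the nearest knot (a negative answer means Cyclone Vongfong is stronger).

16 kt

Cyclone Yolanda: ΔP = 104; V ≈ 6.2 × 104^0.649 ≈ 126.31 kt.
Cyclone Vongfong: ΔP = 84; V ≈ 6.2 × 84^0.649 ≈ 109.96 kt.
Difference ≈ 126.31 − 109.96 = 16.35 → 16 kt.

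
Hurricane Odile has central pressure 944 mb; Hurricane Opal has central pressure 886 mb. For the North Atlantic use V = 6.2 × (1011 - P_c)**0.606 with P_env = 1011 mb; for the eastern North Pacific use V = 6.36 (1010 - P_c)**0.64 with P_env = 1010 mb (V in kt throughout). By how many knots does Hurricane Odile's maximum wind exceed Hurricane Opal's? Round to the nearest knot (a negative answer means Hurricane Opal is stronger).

-60 kt

Hurricane Odile: ΔP = 67; V ≈ 6.2 × 67^0.606 ≈ 79.25 kt.
Hurricane Opal: ΔP = 124; V ≈ 6.36 × 124^0.64 ≈ 139.07 kt.
Difference ≈ 79.25 − 139.07 = -59.82 → -60 kt.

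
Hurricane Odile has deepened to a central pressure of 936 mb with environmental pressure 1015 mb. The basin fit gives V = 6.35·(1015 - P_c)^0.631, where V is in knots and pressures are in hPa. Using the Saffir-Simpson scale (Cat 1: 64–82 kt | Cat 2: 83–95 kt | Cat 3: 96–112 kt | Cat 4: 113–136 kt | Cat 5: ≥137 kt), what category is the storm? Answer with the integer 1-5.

3

ΔP = 1015 − 936 = 79 mb.
V ≈ 6.35 × 79^0.631 = 6.35 × 15.75 ≈ 100 kt.
100 kt falls in the Category 3 band.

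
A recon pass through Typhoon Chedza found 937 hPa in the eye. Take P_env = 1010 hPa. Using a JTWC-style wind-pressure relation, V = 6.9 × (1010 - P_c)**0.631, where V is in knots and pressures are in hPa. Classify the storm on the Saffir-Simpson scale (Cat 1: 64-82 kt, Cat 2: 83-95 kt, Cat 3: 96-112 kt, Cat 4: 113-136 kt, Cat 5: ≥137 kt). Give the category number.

ΔP = 1010 − 937 = 73 hPa.
V ≈ 6.9 × 73^0.631 = 6.9 × 14.99 ≈ 103 kt.
103 kt falls in the Category 3 band.

3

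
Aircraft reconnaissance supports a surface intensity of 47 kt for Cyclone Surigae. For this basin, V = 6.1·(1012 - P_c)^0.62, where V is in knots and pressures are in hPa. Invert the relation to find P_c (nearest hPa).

ΔP = (V / 6.1)^(1/0.62) = (47/6.1)^1.613.
47/6.1 = 7.705; 7.705^1.613 ≈ 26.93 hPa.
P_c = 1012 − 26.93 = 985.07 ≈ 985 hPa.

985 hPa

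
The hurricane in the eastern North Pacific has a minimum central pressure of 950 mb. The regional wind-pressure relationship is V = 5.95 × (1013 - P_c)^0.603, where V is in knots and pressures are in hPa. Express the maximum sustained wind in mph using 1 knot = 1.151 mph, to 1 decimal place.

83.3 mph

ΔP = 1013 − 950 = 63 mb.
V ≈ 5.95 × 63^0.603 = 5.95 × 12.162 ≈ 72.363 kt.
72.363 × 1.151 ≈ 83.29 mph → 83.3 mph.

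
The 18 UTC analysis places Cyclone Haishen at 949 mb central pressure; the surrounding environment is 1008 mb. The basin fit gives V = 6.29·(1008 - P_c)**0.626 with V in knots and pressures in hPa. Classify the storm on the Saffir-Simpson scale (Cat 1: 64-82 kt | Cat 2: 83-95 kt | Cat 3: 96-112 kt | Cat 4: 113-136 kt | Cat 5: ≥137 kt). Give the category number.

1

ΔP = 1008 − 949 = 59 mb.
V ≈ 6.29 × 59^0.626 = 6.29 × 12.84 ≈ 81 kt.
81 kt falls in the Category 1 band.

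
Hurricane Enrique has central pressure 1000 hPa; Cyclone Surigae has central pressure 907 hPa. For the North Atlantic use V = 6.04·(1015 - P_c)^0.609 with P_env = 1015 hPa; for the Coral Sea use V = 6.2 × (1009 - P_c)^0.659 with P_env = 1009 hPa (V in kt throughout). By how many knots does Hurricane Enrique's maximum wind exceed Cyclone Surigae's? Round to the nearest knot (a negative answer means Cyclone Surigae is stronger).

-99 kt

Hurricane Enrique: ΔP = 15; V ≈ 6.04 × 15^0.609 ≈ 31.43 kt.
Cyclone Surigae: ΔP = 102; V ≈ 6.2 × 102^0.659 ≈ 130.63 kt.
Difference ≈ 31.43 − 130.63 = -99.20 → -99 kt.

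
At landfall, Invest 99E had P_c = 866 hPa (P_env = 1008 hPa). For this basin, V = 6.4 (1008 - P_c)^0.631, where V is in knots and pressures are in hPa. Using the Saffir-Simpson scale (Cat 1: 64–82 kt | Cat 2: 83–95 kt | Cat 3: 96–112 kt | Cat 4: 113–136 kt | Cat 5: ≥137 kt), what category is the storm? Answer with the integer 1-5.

5

ΔP = 1008 − 866 = 142 hPa.
V ≈ 6.4 × 142^0.631 = 6.4 × 22.81 ≈ 146 kt.
146 kt falls in the Category 5 band.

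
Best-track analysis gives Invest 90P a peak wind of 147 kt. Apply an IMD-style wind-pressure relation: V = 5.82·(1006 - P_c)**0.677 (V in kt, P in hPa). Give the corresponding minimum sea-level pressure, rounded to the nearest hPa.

888 hPa

ΔP = (V / 5.82)^(1/0.677) = (147/5.82)^1.477.
147/5.82 = 25.258; 25.258^1.477 ≈ 117.89 hPa.
P_c = 1006 − 117.89 = 888.11 ≈ 888 hPa.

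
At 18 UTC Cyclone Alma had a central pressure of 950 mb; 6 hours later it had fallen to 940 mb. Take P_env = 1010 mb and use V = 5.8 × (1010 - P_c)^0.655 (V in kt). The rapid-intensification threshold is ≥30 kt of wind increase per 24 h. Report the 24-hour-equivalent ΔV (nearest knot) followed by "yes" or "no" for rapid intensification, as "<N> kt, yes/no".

V₁: ΔP = 60, V ≈ 5.8 × 60^0.655 ≈ 84.75 kt.
V₂: ΔP = 70, V ≈ 5.8 × 70^0.655 ≈ 93.75 kt.
ΔV over 6 h = 9.00 kt → 24 h equivalent = 9.00 × 24/6 ≈ 36.00 kt.
36 kt ≥ 30 kt ⇒ rapid intensification.

36 kt, yes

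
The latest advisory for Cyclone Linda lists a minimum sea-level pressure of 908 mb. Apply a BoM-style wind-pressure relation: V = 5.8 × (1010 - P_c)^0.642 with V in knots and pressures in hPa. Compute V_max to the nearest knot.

ΔP = 1010 − 908 = 102 mb.
102^0.642 ≈ 19.477.
V ≈ 5.8 × 19.477 ≈ 113.0 kt.

113 kt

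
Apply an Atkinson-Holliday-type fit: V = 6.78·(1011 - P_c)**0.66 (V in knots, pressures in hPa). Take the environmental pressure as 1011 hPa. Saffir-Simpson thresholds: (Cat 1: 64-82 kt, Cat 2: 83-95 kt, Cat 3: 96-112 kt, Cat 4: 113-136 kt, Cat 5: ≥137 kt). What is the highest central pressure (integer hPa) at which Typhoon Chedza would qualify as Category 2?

Category 2 begins at V = 83 kt.
Required ΔP = (83/6.78)^(1/0.66) = 12.242^1.515 ≈ 44.49 hPa.
P_c ≤ 1011 − 44.49 = 966.51, so the highest integer P_c is 966 hPa.

966 hPa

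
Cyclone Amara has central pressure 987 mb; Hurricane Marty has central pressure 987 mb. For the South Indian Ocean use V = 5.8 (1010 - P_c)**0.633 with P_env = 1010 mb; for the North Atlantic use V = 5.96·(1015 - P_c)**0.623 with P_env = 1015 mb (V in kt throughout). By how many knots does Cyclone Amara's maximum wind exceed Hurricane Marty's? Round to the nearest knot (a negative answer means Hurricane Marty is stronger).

-5 kt

Cyclone Amara: ΔP = 23; V ≈ 5.8 × 23^0.633 ≈ 42.21 kt.
Hurricane Marty: ΔP = 28; V ≈ 5.96 × 28^0.623 ≈ 47.51 kt.
Difference ≈ 42.21 − 47.51 = -5.30 → -5 kt.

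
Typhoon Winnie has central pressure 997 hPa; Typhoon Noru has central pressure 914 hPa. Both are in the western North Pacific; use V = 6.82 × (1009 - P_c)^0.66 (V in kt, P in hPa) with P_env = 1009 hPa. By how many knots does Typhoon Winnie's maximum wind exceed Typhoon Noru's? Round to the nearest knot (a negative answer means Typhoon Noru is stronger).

-103 kt

Typhoon Winnie: ΔP = 12; V ≈ 6.82 × 12^0.66 ≈ 35.16 kt.
Typhoon Noru: ΔP = 95; V ≈ 6.82 × 95^0.66 ≈ 137.75 kt.
Difference ≈ 35.16 − 137.75 = -102.59 → -103 kt.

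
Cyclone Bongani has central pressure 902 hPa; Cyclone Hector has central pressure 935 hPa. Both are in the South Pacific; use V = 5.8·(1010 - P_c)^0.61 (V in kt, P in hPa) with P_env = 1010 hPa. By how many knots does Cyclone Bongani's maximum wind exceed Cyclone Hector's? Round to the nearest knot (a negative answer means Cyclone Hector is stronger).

20 kt

Cyclone Bongani: ΔP = 108; V ≈ 5.8 × 108^0.61 ≈ 100.88 kt.
Cyclone Hector: ΔP = 75; V ≈ 5.8 × 75^0.61 ≈ 80.76 kt.
Difference ≈ 100.88 − 80.76 = 20.12 → 20 kt.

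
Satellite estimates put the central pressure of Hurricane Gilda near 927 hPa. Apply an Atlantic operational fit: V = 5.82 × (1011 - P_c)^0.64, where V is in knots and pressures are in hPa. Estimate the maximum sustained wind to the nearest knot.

ΔP = 1011 − 927 = 84 hPa.
84^0.64 ≈ 17.043.
V ≈ 5.82 × 17.043 ≈ 99.2 kt.

99 kt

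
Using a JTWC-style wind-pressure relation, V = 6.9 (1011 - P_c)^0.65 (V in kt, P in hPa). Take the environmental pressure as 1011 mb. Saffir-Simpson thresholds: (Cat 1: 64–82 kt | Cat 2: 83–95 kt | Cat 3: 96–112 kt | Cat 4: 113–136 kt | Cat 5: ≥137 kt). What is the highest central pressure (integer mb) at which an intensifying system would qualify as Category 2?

965 mb

Category 2 begins at V = 83 kt.
Required ΔP = (83/6.9)^(1/0.65) = 12.029^1.538 ≈ 45.91 mb.
P_c ≤ 1011 − 45.91 = 965.09, so the highest integer P_c is 965 mb.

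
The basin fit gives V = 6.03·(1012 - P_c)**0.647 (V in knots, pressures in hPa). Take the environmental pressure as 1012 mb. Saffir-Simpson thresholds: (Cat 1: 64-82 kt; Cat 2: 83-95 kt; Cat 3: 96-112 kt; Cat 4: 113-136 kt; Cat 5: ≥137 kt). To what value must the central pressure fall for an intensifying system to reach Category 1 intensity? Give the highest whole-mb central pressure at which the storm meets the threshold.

Category 1 begins at V = 64 kt.
Required ΔP = (64/6.03)^(1/0.647) = 10.614^1.546 ≈ 38.51 mb.
P_c ≤ 1012 − 38.51 = 973.49, so the highest integer P_c is 973 mb.

973 mb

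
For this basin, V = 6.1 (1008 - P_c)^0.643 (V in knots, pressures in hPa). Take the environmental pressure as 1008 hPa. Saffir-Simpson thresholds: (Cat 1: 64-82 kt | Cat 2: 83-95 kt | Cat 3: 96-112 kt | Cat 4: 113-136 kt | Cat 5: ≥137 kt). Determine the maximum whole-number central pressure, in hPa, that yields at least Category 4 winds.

914 hPa

Category 4 begins at V = 113 kt.
Required ΔP = (113/6.1)^(1/0.643) = 18.525^1.555 ≈ 93.67 hPa.
P_c ≤ 1008 − 93.67 = 914.33, so the highest integer P_c is 914 hPa.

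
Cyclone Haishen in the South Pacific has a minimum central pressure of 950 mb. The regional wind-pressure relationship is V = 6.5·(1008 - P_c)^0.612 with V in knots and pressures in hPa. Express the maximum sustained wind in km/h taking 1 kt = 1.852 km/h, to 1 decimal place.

ΔP = 1008 − 950 = 58 mb.
V ≈ 6.5 × 58^0.612 = 6.5 × 12.001 ≈ 78.007 kt.
78.007 × 1.852 ≈ 144.47 km/h → 144.5 km/h.

144.5 km/h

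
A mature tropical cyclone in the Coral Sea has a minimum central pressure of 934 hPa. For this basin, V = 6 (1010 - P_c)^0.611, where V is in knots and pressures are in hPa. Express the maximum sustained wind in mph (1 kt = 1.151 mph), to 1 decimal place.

ΔP = 1010 − 934 = 76 hPa.
V ≈ 6 × 76^0.611 = 6 × 14.099 ≈ 84.592 kt.
84.592 × 1.151 ≈ 97.37 mph → 97.4 mph.

97.4 mph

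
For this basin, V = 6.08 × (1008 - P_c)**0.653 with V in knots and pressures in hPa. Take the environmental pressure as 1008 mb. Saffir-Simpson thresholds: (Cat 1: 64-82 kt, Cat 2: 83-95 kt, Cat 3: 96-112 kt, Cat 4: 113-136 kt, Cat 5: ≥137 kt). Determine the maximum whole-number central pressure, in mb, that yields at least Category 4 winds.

920 mb

Category 4 begins at V = 113 kt.
Required ΔP = (113/6.08)^(1/0.653) = 18.586^1.531 ≈ 87.82 mb.
P_c ≤ 1008 − 87.82 = 920.18, so the highest integer P_c is 920 mb.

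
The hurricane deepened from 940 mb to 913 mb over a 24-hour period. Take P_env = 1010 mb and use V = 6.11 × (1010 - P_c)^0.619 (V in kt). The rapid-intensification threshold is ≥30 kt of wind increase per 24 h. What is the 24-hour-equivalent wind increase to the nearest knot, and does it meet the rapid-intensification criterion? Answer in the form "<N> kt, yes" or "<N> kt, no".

19 kt, no

V₁: ΔP = 70, V ≈ 6.11 × 70^0.619 ≈ 84.75 kt.
V₂: ΔP = 97, V ≈ 6.11 × 97^0.619 ≈ 103.72 kt.
ΔV over 24 h = 18.97 kt → 24 h equivalent = 18.97 × 24/24 ≈ 18.97 kt.
19 kt < 30 kt ⇒ not rapid intensification.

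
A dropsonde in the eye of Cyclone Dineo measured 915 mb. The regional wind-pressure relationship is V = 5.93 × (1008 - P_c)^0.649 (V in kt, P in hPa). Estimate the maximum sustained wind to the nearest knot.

ΔP = 1008 − 915 = 93 mb.
93^0.649 ≈ 18.947.
V ≈ 5.93 × 18.947 ≈ 112.4 kt.

112 kt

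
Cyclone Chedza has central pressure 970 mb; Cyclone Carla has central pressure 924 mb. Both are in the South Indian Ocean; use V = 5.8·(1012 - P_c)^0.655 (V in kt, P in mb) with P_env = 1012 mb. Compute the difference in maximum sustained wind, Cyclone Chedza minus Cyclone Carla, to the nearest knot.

Cyclone Chedza: ΔP = 42; V ≈ 5.8 × 42^0.655 ≈ 67.09 kt.
Cyclone Carla: ΔP = 88; V ≈ 5.8 × 88^0.655 ≈ 108.91 kt.
Difference ≈ 67.09 − 108.91 = -41.82 → -42 kt.

-42 kt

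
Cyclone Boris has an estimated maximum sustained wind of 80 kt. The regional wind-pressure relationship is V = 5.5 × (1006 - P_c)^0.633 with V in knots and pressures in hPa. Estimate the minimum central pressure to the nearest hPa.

ΔP = (V / 5.5)^(1/0.633) = (80/5.5)^1.580.
80/5.5 = 14.545; 14.545^1.580 ≈ 68.68 hPa.
P_c = 1006 − 68.68 = 937.32 ≈ 937 hPa.

937 hPa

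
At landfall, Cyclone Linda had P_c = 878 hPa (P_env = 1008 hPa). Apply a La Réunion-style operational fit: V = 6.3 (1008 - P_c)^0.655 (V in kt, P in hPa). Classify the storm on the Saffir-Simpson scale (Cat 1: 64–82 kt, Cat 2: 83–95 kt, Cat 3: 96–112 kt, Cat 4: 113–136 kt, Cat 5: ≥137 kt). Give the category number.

ΔP = 1008 − 878 = 130 hPa.
V ≈ 6.3 × 130^0.655 = 6.3 × 24.25 ≈ 153 kt.
153 kt falls in the Category 5 band.

5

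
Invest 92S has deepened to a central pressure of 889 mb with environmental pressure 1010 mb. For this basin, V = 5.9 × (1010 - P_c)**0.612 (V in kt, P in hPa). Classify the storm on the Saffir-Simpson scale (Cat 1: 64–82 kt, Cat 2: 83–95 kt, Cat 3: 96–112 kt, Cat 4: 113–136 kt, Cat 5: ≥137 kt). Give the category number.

ΔP = 1010 − 889 = 121 mb.
V ≈ 5.9 × 121^0.612 = 5.9 × 18.82 ≈ 111 kt.
111 kt falls in the Category 3 band.

3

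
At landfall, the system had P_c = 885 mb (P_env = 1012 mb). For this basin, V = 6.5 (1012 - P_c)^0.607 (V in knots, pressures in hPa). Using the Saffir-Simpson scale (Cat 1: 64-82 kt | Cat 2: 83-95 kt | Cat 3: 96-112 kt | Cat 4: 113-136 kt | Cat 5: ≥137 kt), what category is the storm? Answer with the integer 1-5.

ΔP = 1012 − 885 = 127 mb.
V ≈ 6.5 × 127^0.607 = 6.5 × 18.92 ≈ 123 kt.
123 kt falls in the Category 4 band.

4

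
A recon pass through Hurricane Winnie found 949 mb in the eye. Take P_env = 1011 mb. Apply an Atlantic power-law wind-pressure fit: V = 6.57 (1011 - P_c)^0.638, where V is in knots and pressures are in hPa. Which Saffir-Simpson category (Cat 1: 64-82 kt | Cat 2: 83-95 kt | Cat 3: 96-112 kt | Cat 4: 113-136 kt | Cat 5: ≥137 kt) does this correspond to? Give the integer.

ΔP = 1011 − 949 = 62 mb.
V ≈ 6.57 × 62^0.638 = 6.57 × 13.92 ≈ 91 kt.
91 kt falls in the Category 2 band.

2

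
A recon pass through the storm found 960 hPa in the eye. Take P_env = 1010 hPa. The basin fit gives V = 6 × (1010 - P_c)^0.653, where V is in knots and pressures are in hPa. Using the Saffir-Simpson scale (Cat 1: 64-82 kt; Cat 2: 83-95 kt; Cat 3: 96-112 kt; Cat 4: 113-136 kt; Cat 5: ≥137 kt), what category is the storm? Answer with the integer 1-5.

1

ΔP = 1010 − 960 = 50 hPa.
V ≈ 6 × 50^0.653 = 6 × 12.87 ≈ 77 kt.
77 kt falls in the Category 1 band.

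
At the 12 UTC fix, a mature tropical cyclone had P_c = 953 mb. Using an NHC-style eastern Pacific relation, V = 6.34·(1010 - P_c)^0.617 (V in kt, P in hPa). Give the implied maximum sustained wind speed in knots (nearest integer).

ΔP = 1010 − 953 = 57 mb.
57^0.617 ≈ 12.116.
V ≈ 6.34 × 12.116 ≈ 76.8 kt.

77 kt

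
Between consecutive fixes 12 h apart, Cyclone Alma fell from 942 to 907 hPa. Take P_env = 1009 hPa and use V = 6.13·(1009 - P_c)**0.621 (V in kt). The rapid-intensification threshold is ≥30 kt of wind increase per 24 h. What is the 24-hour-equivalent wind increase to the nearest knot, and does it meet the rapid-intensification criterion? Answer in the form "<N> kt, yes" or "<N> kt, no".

50 kt, yes

V₁: ΔP = 67, V ≈ 6.13 × 67^0.621 ≈ 83.46 kt.
V₂: ΔP = 102, V ≈ 6.13 × 102^0.621 ≈ 108.34 kt.
ΔV over 12 h = 24.88 kt → 24 h equivalent = 24.88 × 24/12 ≈ 49.76 kt.
50 kt ≥ 30 kt ⇒ rapid intensification.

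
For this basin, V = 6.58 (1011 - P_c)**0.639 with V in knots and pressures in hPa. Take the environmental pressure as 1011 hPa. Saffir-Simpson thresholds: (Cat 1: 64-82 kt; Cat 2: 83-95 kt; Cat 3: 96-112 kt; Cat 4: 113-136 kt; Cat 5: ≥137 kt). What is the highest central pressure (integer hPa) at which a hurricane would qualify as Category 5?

895 hPa

Category 5 begins at V = 137 kt.
Required ΔP = (137/6.58)^(1/0.639) = 20.821^1.565 ≈ 115.71 hPa.
P_c ≤ 1011 − 115.71 = 895.29, so the highest integer P_c is 895 hPa.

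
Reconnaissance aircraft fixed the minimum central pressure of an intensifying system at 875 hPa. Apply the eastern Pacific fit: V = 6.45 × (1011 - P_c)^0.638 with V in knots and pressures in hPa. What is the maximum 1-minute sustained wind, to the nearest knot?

148 kt

ΔP = 1011 − 875 = 136 hPa.
136^0.638 ≈ 22.972.
V ≈ 6.45 × 22.972 ≈ 148.2 kt.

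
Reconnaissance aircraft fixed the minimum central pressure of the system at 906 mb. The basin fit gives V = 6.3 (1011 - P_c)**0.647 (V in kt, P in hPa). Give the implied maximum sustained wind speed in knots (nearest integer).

ΔP = 1011 − 906 = 105 mb.
105^0.647 ≈ 20.310.
V ≈ 6.3 × 20.310 ≈ 128.0 kt.

128 kt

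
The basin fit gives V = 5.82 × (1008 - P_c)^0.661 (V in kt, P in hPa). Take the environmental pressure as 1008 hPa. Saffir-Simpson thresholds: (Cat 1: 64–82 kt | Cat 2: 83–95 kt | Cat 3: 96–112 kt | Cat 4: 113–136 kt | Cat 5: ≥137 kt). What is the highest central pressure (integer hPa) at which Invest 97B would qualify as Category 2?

952 hPa

Category 2 begins at V = 83 kt.
Required ΔP = (83/5.82)^(1/0.661) = 14.261^1.513 ≈ 55.73 hPa.
P_c ≤ 1008 − 55.73 = 952.27, so the highest integer P_c is 952 hPa.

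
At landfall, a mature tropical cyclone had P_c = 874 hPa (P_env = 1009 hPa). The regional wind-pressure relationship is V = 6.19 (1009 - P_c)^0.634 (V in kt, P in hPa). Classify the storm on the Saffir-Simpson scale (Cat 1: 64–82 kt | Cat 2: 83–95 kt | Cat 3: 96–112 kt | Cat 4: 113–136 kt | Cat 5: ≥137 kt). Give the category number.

ΔP = 1009 − 874 = 135 hPa.
V ≈ 6.19 × 135^0.634 = 6.19 × 22.42 ≈ 139 kt.
139 kt falls in the Category 5 band.

5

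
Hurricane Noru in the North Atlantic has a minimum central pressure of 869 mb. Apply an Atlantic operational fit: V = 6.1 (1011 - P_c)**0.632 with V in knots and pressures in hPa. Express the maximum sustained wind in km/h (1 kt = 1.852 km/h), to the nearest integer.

ΔP = 1011 − 869 = 142 mb.
V ≈ 6.1 × 142^0.632 = 6.1 × 22.922 ≈ 139.822 kt.
139.822 × 1.852 ≈ 258.95 km/h → 259 km/h.

259 km/h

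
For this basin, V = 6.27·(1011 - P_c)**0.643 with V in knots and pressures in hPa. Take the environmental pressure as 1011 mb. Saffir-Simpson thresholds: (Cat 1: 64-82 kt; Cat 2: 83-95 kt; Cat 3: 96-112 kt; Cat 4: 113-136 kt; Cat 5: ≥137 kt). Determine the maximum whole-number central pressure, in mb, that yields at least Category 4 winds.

Category 4 begins at V = 113 kt.
Required ΔP = (113/6.27)^(1/0.643) = 18.022^1.555 ≈ 89.75 mb.
P_c ≤ 1011 − 89.75 = 921.25, so the highest integer P_c is 921 mb.

921 mb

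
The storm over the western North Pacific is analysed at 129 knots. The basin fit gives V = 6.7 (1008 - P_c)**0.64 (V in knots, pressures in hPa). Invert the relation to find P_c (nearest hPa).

906 hPa

ΔP = (V / 6.7)^(1/0.64) = (129/6.7)^1.562.
129/6.7 = 19.254; 19.254^1.562 ≈ 101.64 hPa.
P_c = 1008 − 101.64 = 906.36 ≈ 906 hPa.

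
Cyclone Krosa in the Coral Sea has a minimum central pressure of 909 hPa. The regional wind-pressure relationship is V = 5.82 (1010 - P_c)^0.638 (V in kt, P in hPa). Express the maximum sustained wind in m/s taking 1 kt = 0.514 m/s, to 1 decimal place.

56.8 m/s

ΔP = 1010 − 909 = 101 hPa.
V ≈ 5.82 × 101^0.638 = 5.82 × 19.000 ≈ 110.581 kt.
110.581 × 0.514 ≈ 56.84 m/s → 56.8 m/s.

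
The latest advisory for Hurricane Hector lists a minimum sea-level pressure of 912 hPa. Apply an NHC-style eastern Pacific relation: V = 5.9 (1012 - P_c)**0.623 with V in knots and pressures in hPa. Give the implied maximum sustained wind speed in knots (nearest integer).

ΔP = 1012 − 912 = 100 hPa.
100^0.623 ≈ 17.620.
V ≈ 5.9 × 17.620 ≈ 104.0 kt.

104 kt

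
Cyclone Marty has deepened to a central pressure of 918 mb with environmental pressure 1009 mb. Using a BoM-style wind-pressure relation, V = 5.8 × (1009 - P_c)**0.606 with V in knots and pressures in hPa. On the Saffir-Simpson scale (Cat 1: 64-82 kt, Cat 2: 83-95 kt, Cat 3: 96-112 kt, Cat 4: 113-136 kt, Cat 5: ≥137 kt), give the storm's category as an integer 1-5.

ΔP = 1009 − 918 = 91 mb.
V ≈ 5.8 × 91^0.606 = 5.8 × 15.39 ≈ 89 kt.
89 kt falls in the Category 2 band.

2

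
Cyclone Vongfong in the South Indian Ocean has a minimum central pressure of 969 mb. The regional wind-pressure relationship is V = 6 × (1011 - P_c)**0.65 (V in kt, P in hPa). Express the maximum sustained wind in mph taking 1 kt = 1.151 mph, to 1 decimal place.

ΔP = 1011 − 969 = 42 mb.
V ≈ 6 × 42^0.65 = 6 × 11.353 ≈ 68.118 kt.
68.118 × 1.151 ≈ 78.40 mph → 78.4 mph.

78.4 mph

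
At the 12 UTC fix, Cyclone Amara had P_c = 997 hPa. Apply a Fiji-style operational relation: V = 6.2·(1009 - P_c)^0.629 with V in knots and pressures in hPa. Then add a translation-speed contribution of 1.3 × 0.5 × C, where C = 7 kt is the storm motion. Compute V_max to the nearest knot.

ΔP = 1009 − 997 = 12 hPa.
12^0.629 ≈ 4.773.
V ≈ 6.2 × 4.773 ≈ 29.6 kt.
Translation term: 1.3 × 0.5 × 7 = 4.55 kt.
Corrected V ≈ 34.15 kt → 34 kt.

34 kt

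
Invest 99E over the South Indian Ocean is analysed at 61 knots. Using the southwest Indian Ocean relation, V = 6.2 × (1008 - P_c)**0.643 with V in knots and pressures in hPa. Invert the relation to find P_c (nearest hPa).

ΔP = (V / 6.2)^(1/0.643) = (61/6.2)^1.555.
61/6.2 = 9.839; 9.839^1.555 ≈ 35.01 hPa.
P_c = 1008 − 35.01 = 972.99 ≈ 973 hPa.

973 hPa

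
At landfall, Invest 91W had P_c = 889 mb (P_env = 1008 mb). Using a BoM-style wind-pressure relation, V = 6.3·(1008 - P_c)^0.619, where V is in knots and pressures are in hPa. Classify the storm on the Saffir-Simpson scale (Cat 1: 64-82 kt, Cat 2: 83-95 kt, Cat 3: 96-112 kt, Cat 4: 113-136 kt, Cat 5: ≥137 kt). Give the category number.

ΔP = 1008 − 889 = 119 mb.
V ≈ 6.3 × 119^0.619 = 6.3 × 19.26 ≈ 121 kt.
121 kt falls in the Category 4 band.

4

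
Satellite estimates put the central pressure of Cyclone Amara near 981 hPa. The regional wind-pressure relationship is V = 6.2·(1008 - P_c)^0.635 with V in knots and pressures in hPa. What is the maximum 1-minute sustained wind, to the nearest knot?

ΔP = 1008 − 981 = 27 hPa.
27^0.635 ≈ 8.108.
V ≈ 6.2 × 8.108 ≈ 50.3 kt.

50 kt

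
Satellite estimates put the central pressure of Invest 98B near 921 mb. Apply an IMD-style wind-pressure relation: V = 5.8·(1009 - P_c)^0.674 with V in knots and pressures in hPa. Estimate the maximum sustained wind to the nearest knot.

119 kt

ΔP = 1009 − 921 = 88 mb.
88^0.674 ≈ 20.445.
V ≈ 5.8 × 20.445 ≈ 118.6 kt.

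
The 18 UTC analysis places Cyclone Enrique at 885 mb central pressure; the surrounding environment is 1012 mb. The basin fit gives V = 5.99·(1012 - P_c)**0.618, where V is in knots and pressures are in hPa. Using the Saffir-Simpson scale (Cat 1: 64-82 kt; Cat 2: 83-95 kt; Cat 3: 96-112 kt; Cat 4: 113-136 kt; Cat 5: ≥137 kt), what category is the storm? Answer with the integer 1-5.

ΔP = 1012 − 885 = 127 mb.
V ≈ 5.99 × 127^0.618 = 5.99 × 19.96 ≈ 120 kt.
120 kt falls in the Category 4 band.

4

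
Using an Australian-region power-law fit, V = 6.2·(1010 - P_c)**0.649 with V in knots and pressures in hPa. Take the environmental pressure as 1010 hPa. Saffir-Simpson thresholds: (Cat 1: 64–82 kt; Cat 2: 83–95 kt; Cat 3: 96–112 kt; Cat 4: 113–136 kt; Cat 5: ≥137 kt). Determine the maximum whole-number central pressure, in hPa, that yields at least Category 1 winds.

973 hPa

Category 1 begins at V = 64 kt.
Required ΔP = (64/6.2)^(1/0.649) = 10.323^1.541 ≈ 36.48 hPa.
P_c ≤ 1010 − 36.48 = 973.52, so the highest integer P_c is 973 hPa.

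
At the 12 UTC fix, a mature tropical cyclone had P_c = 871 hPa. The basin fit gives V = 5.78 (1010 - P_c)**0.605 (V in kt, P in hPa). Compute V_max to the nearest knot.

ΔP = 1010 − 871 = 139 hPa.
139^0.605 ≈ 19.794.
V ≈ 5.78 × 19.794 ≈ 114.4 kt.

114 kt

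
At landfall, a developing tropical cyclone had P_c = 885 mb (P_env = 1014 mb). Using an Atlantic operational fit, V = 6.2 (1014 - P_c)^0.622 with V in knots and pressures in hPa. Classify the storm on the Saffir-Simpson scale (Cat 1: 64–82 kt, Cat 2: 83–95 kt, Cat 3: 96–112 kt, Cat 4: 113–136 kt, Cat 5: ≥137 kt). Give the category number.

4

ΔP = 1014 − 885 = 129 mb.
V ≈ 6.2 × 129^0.622 = 6.2 × 20.55 ≈ 127 kt.
127 kt falls in the Category 4 band.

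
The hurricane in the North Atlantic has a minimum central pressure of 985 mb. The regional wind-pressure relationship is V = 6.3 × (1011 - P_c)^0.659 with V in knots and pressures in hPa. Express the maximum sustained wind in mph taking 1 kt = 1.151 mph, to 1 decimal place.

62.1 mph

ΔP = 1011 − 985 = 26 mb.
V ≈ 6.3 × 26^0.659 = 6.3 × 8.560 ≈ 53.927 kt.
53.927 × 1.151 ≈ 62.07 mph → 62.1 mph.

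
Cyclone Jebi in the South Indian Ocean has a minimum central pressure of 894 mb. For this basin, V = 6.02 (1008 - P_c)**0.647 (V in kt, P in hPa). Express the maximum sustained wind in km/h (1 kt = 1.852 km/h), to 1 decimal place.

ΔP = 1008 − 894 = 114 mb.
V ≈ 6.02 × 114^0.647 = 6.02 × 21.420 ≈ 128.948 kt.
128.948 × 1.852 ≈ 238.81 km/h → 238.8 km/h.

238.8 km/h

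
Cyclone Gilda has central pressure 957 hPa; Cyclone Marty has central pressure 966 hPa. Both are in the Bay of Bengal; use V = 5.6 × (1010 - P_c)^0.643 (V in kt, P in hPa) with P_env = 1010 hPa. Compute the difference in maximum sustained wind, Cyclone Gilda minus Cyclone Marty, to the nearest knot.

Cyclone Gilda: ΔP = 53; V ≈ 5.6 × 53^0.643 ≈ 71.93 kt.
Cyclone Marty: ΔP = 44; V ≈ 5.6 × 44^0.643 ≈ 63.82 kt.
Difference ≈ 71.93 − 63.82 = 8.11 → 8 kt.

8 kt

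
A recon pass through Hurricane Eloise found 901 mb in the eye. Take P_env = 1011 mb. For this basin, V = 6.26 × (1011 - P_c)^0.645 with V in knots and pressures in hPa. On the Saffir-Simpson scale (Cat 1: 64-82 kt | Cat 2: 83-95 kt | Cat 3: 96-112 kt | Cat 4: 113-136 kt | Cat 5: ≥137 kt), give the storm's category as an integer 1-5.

ΔP = 1011 − 901 = 110 mb.
V ≈ 6.26 × 110^0.645 = 6.26 × 20.73 ≈ 130 kt.
130 kt falls in the Category 4 band.

4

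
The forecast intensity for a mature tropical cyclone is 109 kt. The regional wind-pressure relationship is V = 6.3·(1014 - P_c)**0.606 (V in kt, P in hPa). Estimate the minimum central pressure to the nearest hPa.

904 hPa

ΔP = (V / 6.3)^(1/0.606) = (109/6.3)^1.650.
109/6.3 = 17.302; 17.302^1.650 ≈ 110.42 hPa.
P_c = 1014 − 110.42 = 903.58 ≈ 904 hPa.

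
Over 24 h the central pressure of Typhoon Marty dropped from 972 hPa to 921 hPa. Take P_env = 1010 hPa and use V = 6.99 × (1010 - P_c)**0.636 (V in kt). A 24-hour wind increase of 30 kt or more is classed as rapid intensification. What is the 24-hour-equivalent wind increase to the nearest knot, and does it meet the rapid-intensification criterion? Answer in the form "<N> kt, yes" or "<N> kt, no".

51 kt, yes

V₁: ΔP = 38, V ≈ 6.99 × 38^0.636 ≈ 70.67 kt.
V₂: ΔP = 89, V ≈ 6.99 × 89^0.636 ≈ 121.42 kt.
ΔV over 24 h = 50.75 kt → 24 h equivalent = 50.75 × 24/24 ≈ 50.75 kt.
51 kt ≥ 30 kt ⇒ rapid intensification.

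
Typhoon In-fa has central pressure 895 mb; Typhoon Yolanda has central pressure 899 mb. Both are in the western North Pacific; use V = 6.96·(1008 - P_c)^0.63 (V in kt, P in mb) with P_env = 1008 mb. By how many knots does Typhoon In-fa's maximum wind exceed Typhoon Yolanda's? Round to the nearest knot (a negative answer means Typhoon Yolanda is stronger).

3 kt

Typhoon In-fa: ΔP = 113; V ≈ 6.96 × 113^0.63 ≈ 136.79 kt.
Typhoon Yolanda: ΔP = 109; V ≈ 6.96 × 109^0.63 ≈ 133.72 kt.
Difference ≈ 136.79 − 133.72 = 3.07 → 3 kt.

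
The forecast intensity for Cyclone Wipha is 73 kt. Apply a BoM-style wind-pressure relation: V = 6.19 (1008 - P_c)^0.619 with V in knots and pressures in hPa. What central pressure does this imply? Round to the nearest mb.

ΔP = (V / 6.19)^(1/0.619) = (73/6.19)^1.616.
73/6.19 = 11.793; 11.793^1.616 ≈ 53.86 mb.
P_c = 1008 − 53.86 = 954.14 ≈ 954 mb.

954 mb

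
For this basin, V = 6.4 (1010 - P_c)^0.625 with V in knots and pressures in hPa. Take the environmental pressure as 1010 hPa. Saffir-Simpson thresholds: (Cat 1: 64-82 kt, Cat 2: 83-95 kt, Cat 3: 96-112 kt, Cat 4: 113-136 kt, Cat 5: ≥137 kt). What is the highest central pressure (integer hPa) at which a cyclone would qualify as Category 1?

Category 1 begins at V = 64 kt.
Required ΔP = (64/6.4)^(1/0.625) = 10.000^1.600 ≈ 39.81 hPa.
P_c ≤ 1010 − 39.81 = 970.19, so the highest integer P_c is 970 hPa.

970 hPa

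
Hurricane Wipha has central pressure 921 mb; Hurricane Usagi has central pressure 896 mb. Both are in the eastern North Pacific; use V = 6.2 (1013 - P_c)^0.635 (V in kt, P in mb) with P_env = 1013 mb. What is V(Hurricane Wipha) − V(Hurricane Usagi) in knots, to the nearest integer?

Hurricane Wipha: ΔP = 92; V ≈ 6.2 × 92^0.635 ≈ 109.50 kt.
Hurricane Usagi: ΔP = 117; V ≈ 6.2 × 117^0.635 ≈ 127.55 kt.
Difference ≈ 109.50 − 127.55 = -18.05 → -18 kt.

-18 kt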